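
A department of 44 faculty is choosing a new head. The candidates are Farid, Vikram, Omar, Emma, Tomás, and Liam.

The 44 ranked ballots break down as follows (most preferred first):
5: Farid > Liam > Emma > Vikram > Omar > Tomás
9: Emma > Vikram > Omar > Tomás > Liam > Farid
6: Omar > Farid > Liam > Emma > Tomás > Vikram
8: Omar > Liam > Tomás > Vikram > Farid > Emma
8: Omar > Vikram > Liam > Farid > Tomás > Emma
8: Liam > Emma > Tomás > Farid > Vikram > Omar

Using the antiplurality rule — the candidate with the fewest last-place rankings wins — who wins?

Last-place votes: Farid 9, Vikram 6, Omar 8, Emma 16, Tomás 5, Liam 0.

Liam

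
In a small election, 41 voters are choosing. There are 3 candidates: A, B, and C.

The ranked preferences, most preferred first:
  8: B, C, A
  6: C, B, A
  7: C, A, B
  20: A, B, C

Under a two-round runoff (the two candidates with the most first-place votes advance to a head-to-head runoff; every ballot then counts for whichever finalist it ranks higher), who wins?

Round 1 first-place votes: A 20, B 8, C 13. A and C advance.
Runoff: A is ranked above C on 20 ballots, C above A on 21.

C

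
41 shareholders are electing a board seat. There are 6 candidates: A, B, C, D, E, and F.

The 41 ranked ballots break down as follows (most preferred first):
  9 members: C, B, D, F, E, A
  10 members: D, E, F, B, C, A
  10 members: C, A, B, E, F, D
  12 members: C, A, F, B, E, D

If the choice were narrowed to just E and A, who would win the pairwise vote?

A

E is ranked above A on 19 ballots; A above E on 22.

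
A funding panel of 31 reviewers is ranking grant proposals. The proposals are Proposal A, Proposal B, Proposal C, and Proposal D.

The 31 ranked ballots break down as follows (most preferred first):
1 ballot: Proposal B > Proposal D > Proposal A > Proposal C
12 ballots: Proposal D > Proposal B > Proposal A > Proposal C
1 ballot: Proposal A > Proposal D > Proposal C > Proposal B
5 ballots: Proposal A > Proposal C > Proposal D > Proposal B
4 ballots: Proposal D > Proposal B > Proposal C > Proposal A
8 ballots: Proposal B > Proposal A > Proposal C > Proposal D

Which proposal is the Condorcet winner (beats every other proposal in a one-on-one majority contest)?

Proposal D vs Proposal A: 17–14
Proposal D vs Proposal B: 22–9
Proposal D vs Proposal C: 18–13
Proposal D beats every other proposal.

Proposal D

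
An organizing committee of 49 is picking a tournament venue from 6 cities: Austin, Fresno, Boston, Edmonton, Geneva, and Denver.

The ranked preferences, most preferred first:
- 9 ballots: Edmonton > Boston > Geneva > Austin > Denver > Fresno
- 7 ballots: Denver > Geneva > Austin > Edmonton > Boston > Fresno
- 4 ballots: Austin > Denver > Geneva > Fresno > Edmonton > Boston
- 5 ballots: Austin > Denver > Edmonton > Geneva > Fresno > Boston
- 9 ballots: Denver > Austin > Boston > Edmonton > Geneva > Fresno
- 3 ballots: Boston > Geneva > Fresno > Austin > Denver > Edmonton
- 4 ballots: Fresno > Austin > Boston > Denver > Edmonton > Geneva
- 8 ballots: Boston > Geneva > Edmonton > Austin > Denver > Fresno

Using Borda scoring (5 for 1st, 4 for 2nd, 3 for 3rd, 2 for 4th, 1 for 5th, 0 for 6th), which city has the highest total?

Austin

Austin: 9×2 + 7×3 + 4×5 + 5×5 + 9×4 + 3×2 + 4×4 + 8×2 = 158
Fresno: 9×0 + 7×0 + 4×2 + 5×1 + 9×0 + 3×3 + 4×5 + 8×0 = 42
Boston: 9×4 + 7×1 + 4×0 + 5×0 + 9×3 + 3×5 + 4×3 + 8×5 = 137
Edmonton: 9×5 + 7×2 + 4×1 + 5×3 + 9×2 + 3×0 + 4×1 + 8×3 = 124
Geneva: 9×3 + 7×4 + 4×3 + 5×2 + 9×1 + 3×4 + 4×0 + 8×4 = 130
Denver: 9×1 + 7×5 + 4×4 + 5×4 + 9×5 + 3×1 + 4×2 + 8×1 = 144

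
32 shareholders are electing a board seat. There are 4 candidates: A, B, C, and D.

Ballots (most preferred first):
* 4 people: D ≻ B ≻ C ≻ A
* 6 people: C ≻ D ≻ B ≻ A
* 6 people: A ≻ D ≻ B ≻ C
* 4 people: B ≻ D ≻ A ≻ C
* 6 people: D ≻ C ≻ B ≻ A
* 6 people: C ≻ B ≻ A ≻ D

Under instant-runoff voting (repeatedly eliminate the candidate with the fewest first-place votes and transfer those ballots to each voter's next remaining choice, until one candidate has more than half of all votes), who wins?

D

Round 1: A 6, B 4, C 12, D 10. B eliminated.
Round 2: A 6, C 12, D 14. A eliminated.
Round 3: C 12, D 20. D has a majority (≥17).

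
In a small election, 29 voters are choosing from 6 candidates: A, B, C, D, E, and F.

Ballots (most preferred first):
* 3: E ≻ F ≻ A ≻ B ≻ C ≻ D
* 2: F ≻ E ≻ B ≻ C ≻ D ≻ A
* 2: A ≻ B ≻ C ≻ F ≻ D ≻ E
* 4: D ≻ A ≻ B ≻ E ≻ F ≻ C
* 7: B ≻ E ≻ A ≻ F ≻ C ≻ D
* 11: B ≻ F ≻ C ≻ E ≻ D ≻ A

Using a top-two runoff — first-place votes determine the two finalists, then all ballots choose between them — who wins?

B

Round 1 first-place votes: A 2, B 18, C 0, D 4, E 3, F 2. B and D advance.
Runoff: B is ranked above D on 25 ballots, D above B on 4.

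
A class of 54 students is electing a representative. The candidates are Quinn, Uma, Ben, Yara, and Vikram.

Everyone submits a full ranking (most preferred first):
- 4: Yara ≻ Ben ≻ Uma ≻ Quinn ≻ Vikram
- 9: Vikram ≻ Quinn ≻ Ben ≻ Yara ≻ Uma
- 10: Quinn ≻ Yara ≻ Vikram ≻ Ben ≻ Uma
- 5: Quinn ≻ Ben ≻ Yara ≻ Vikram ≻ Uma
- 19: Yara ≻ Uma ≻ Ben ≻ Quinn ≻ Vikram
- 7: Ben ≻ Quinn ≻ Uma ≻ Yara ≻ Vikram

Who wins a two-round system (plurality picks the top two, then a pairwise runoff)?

Quinn

Round 1 first-place votes: Quinn 15, Uma 0, Ben 7, Yara 23, Vikram 9. Yara and Quinn advance.
Runoff: Yara is ranked above Quinn on 23 ballots, Quinn above Yara on 31.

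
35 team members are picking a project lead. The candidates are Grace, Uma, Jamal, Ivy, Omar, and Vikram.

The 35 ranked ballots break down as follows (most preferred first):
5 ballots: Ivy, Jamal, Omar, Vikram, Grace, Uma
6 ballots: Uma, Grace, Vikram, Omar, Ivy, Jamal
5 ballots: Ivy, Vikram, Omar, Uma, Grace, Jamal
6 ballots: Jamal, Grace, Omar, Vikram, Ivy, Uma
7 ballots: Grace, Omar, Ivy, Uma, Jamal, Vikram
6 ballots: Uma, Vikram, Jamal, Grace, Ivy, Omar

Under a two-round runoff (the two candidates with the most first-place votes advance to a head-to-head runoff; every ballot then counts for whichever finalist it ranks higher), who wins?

Round 1 first-place votes: Grace 7, Uma 12, Jamal 6, Ivy 10, Omar 0, Vikram 0. Uma and Ivy advance.
Runoff: Uma is ranked above Ivy on 12 ballots, Ivy above Uma on 23.

Ivy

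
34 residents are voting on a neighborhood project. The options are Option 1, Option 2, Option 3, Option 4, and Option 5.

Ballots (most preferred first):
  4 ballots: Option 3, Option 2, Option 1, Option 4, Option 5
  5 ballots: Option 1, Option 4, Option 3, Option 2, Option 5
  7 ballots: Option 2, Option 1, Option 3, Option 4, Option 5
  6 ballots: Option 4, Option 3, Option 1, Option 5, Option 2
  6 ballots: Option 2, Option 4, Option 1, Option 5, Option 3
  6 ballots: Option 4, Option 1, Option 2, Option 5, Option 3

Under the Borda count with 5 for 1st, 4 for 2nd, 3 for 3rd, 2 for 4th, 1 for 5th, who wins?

Option 4

Option 1: 4×3 + 5×5 + 7×4 + 6×3 + 6×3 + 6×4 = 125
Option 2: 4×4 + 5×2 + 7×5 + 6×1 + 6×5 + 6×3 = 115
Option 3: 4×5 + 5×3 + 7×3 + 6×4 + 6×1 + 6×1 = 92
Option 4: 4×2 + 5×4 + 7×2 + 6×5 + 6×4 + 6×5 = 126
Option 5: 4×1 + 5×1 + 7×1 + 6×2 + 6×2 + 6×2 = 52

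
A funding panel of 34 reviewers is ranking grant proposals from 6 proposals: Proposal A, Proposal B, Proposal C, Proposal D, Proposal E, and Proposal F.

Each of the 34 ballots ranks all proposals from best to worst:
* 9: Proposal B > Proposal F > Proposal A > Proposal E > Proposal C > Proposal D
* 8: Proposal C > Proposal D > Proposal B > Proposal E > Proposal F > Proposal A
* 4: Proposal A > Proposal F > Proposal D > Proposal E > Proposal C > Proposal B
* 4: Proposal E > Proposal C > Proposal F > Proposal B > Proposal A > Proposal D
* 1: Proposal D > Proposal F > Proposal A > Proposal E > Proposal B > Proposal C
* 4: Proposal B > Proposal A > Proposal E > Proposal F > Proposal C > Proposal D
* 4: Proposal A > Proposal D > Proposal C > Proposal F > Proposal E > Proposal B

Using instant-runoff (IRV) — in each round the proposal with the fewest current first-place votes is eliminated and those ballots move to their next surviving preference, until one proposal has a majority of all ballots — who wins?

Proposal C

Round 1: Proposal A 8, Proposal B 13, Proposal C 8, Proposal D 1, Proposal E 4, Proposal F 0. Proposal F eliminated.
Round 2: Proposal A 8, Proposal B 13, Proposal C 8, Proposal D 1, Proposal E 4. Proposal D eliminated.
Round 3: Proposal A 9, Proposal B 13, Proposal C 8, Proposal E 4. Proposal E eliminated.
Round 4: Proposal A 9, Proposal B 13, Proposal C 12. Proposal A eliminated.
Round 5: Proposal B 14, Proposal C 20. Proposal C has a majority (≥18).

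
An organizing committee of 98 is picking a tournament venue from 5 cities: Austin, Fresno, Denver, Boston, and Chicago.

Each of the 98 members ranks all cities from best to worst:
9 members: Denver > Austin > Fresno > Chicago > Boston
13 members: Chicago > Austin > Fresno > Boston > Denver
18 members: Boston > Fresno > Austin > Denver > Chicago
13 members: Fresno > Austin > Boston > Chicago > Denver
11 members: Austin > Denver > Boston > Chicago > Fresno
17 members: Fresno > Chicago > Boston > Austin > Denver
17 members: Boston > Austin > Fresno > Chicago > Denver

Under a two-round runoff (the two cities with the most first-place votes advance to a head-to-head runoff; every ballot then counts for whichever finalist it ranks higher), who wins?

Round 1 first-place votes: Austin 11, Fresno 30, Denver 9, Boston 35, Chicago 13. Boston and Fresno advance.
Runoff: Boston is ranked above Fresno on 46 ballots, Fresno above Boston on 52.

Fresno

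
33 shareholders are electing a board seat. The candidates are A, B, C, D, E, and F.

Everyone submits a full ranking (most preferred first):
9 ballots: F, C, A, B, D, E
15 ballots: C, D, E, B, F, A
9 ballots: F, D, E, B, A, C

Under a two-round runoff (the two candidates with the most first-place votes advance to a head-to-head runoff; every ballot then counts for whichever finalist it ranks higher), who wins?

F

Round 1 first-place votes: A 0, B 0, C 15, D 0, E 0, F 18. F and C advance.
Runoff: F is ranked above C on 18 ballots, C above F on 15.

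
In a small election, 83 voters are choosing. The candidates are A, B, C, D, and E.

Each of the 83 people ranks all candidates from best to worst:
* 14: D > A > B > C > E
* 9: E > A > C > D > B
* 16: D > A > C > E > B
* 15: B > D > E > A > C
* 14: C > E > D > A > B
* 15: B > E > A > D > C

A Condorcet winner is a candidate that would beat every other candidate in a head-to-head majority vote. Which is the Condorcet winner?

D vs A: 59–24
D vs B: 53–30
D vs C: 60–23
D vs E: 45–38
D beats every other candidate.

D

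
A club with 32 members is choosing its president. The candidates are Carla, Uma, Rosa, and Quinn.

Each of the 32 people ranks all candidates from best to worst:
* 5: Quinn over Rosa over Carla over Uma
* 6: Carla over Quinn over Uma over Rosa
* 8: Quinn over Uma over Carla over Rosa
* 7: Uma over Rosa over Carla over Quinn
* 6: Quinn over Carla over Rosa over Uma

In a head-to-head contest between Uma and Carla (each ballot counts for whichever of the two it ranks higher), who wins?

Uma is ranked above Carla on 15 ballots; Carla above Uma on 17.

Carla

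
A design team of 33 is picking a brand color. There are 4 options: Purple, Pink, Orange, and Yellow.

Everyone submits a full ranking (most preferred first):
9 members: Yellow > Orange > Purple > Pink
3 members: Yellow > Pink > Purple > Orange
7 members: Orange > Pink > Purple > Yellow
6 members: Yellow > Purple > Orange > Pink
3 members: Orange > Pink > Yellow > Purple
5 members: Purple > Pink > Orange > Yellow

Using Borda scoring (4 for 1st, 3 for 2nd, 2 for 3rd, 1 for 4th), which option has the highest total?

Orange

Purple: 9×2 + 3×2 + 7×2 + 6×3 + 3×1 + 5×4 = 79
Pink: 9×1 + 3×3 + 7×3 + 6×1 + 3×3 + 5×3 = 69
Orange: 9×3 + 3×1 + 7×4 + 6×2 + 3×4 + 5×2 = 92
Yellow: 9×4 + 3×4 + 7×1 + 6×4 + 3×2 + 5×1 = 90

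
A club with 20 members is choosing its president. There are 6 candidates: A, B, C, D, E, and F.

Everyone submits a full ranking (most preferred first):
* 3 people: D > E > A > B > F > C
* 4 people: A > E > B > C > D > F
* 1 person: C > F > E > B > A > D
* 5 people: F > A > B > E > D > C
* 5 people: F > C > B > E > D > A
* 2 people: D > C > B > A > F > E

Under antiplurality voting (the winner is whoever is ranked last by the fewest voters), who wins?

Last-place votes: A 5, B 0, C 8, D 1, E 2, F 4.

B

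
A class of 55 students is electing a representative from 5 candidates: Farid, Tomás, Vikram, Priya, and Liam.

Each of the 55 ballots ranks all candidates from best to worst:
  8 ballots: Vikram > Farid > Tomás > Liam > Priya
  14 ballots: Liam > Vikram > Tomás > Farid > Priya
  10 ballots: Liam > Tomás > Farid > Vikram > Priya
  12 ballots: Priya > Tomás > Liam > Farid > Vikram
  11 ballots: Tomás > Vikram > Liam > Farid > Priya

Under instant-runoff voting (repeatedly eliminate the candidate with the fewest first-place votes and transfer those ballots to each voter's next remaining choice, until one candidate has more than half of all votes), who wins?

Tomás

Round 1: Farid 0, Tomás 11, Vikram 8, Priya 12, Liam 24. Farid eliminated.
Round 2: Tomás 11, Vikram 8, Priya 12, Liam 24. Vikram eliminated.
Round 3: Tomás 19, Priya 12, Liam 24. Priya eliminated.
Round 4: Tomás 31, Liam 24. Tomás has a majority (≥28).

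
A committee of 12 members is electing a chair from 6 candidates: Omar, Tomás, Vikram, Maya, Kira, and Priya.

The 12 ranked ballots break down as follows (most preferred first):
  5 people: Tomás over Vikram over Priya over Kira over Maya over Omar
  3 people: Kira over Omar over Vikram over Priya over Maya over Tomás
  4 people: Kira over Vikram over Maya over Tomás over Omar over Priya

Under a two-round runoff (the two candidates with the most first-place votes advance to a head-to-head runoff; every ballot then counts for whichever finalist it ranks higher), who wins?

Round 1 first-place votes: Omar 0, Tomás 5, Vikram 0, Maya 0, Kira 7, Priya 0. Kira and Tomás advance.
Runoff: Kira is ranked above Tomás on 7 ballots, Tomás above Kira on 5.

Kira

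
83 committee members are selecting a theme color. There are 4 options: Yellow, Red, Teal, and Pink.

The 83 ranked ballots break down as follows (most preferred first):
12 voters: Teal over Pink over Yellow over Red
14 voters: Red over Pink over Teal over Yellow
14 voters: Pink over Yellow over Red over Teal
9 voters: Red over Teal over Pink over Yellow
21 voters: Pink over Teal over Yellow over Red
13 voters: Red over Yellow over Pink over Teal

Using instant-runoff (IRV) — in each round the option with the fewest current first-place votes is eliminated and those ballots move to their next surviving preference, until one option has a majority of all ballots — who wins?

Pink

Round 1: Yellow 0, Red 36, Teal 12, Pink 35. Yellow eliminated.
Round 2: Red 36, Teal 12, Pink 35. Teal eliminated.
Round 3: Red 36, Pink 47. Pink has a majority (≥42).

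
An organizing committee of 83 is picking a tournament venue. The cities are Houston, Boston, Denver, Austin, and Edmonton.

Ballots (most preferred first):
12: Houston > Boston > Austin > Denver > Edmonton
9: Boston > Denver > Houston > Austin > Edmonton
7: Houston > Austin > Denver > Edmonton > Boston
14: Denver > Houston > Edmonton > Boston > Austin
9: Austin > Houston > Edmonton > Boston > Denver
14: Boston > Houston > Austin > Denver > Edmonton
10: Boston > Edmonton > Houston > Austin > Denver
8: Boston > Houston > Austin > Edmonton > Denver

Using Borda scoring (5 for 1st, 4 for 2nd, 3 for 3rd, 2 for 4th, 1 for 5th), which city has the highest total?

Houston: 12×5 + 9×3 + 7×5 + 14×4 + 9×4 + 14×4 + 10×3 + 8×4 = 332
Boston: 12×4 + 9×5 + 7×1 + 14×2 + 9×2 + 14×5 + 10×5 + 8×5 = 306
Denver: 12×2 + 9×4 + 7×3 + 14×5 + 9×1 + 14×2 + 10×1 + 8×1 = 206
Austin: 12×3 + 9×2 + 7×4 + 14×1 + 9×5 + 14×3 + 10×2 + 8×3 = 227
Edmonton: 12×1 + 9×1 + 7×2 + 14×3 + 9×3 + 14×1 + 10×4 + 8×2 = 174

Houston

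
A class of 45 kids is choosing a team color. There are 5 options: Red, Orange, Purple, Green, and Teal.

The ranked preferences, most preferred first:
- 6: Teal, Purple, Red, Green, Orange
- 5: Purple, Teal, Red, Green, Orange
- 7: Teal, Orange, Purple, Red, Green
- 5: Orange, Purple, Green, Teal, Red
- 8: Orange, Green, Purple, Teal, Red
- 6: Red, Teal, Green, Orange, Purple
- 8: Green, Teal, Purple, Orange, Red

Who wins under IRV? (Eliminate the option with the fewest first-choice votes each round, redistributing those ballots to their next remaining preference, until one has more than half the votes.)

Round 1: Red 6, Orange 13, Purple 5, Green 8, Teal 13. Purple eliminated.
Round 2: Red 6, Orange 13, Green 8, Teal 18. Red eliminated.
Round 3: Orange 13, Green 8, Teal 24. Teal has a majority (≥23).

Teal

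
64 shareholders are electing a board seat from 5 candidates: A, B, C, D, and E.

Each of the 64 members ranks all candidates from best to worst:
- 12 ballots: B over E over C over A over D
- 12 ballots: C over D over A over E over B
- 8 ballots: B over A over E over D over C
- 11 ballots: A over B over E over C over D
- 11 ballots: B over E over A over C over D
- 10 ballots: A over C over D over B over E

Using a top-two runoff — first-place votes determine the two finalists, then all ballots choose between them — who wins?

Round 1 first-place votes: A 21, B 31, C 12, D 0, E 0. B and A advance.
Runoff: B is ranked above A on 31 ballots, A above B on 33.

A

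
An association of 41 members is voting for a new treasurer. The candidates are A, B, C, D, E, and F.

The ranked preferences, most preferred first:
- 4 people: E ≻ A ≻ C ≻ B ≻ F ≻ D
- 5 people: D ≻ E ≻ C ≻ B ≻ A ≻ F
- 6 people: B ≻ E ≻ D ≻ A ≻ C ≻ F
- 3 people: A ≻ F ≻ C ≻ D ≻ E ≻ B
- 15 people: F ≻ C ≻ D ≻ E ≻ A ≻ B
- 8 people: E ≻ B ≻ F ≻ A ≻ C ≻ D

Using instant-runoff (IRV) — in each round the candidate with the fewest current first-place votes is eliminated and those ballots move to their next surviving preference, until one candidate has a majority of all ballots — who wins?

Round 1: A 3, B 6, C 0, D 5, E 12, F 15. C eliminated.
Round 2: A 3, B 6, D 5, E 12, F 15. A eliminated.
Round 3: B 6, D 5, E 12, F 18. D eliminated.
Round 4: B 6, E 17, F 18. B eliminated.
Round 5: E 23, F 18. E has a majority (≥21).

E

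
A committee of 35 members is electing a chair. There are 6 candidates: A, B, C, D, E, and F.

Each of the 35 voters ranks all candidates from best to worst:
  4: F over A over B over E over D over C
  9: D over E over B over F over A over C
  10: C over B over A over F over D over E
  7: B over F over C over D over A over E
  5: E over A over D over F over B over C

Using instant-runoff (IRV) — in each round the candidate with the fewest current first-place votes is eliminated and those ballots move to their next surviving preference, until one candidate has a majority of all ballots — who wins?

Round 1: A 0, B 7, C 10, D 9, E 5, F 4. A eliminated.
Round 2: B 7, C 10, D 9, E 5, F 4. F eliminated.
Round 3: B 11, C 10, D 9, E 5. E eliminated.
Round 4: B 11, C 10, D 14. C eliminated.
Round 5: B 21, D 14. B has a majority (≥18).

B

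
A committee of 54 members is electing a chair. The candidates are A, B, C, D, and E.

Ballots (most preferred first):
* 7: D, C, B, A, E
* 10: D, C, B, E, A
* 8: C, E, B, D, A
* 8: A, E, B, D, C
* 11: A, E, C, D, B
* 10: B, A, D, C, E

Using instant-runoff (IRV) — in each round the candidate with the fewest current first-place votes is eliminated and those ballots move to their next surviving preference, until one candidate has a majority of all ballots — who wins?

Round 1: A 19, B 10, C 8, D 17, E 0. E eliminated.
Round 2: A 19, B 10, C 8, D 17. C eliminated.
Round 3: A 19, B 18, D 17. D eliminated.
Round 4: A 19, B 35. B has a majority (≥28).

B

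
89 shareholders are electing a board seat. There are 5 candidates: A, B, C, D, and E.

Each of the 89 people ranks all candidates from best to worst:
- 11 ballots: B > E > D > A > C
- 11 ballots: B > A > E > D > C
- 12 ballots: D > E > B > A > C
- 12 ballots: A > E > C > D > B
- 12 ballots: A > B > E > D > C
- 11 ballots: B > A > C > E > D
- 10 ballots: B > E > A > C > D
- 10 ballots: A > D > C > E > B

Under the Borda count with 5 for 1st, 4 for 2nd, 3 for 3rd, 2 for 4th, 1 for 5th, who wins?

A

A: 11×2 + 11×4 + 12×2 + 12×5 + 12×5 + 11×4 + 10×3 + 10×5 = 334
B: 11×5 + 11×5 + 12×3 + 12×1 + 12×4 + 11×5 + 10×5 + 10×1 = 321
C: 11×1 + 11×1 + 12×1 + 12×3 + 12×1 + 11×3 + 10×2 + 10×3 = 165
D: 11×3 + 11×2 + 12×5 + 12×2 + 12×2 + 11×1 + 10×1 + 10×4 = 224
E: 11×4 + 11×3 + 12×4 + 12×4 + 12×3 + 11×2 + 10×4 + 10×2 = 291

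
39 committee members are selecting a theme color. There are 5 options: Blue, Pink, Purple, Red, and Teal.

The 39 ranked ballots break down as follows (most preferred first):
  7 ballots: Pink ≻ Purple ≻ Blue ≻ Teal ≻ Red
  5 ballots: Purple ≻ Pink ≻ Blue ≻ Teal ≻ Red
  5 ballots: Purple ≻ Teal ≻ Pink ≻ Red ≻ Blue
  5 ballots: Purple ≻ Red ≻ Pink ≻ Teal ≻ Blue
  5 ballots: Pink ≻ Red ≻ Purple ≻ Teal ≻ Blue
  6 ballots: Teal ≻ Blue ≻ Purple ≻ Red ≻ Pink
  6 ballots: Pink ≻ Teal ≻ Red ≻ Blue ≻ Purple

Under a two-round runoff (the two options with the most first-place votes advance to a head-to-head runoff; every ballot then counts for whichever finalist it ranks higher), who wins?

Purple

Round 1 first-place votes: Blue 0, Pink 18, Purple 15, Red 0, Teal 6. Pink and Purple advance.
Runoff: Pink is ranked above Purple on 18 ballots, Purple above Pink on 21.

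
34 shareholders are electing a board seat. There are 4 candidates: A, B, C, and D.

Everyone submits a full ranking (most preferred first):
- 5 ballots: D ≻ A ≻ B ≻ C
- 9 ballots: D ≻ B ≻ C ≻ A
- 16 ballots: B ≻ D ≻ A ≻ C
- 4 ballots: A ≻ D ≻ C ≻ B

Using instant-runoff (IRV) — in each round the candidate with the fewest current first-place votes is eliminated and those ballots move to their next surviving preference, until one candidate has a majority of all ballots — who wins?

D

Round 1: A 4, B 16, C 0, D 14. C eliminated.
Round 2: A 4, B 16, D 14. A eliminated.
Round 3: B 16, D 18. D has a majority (≥18).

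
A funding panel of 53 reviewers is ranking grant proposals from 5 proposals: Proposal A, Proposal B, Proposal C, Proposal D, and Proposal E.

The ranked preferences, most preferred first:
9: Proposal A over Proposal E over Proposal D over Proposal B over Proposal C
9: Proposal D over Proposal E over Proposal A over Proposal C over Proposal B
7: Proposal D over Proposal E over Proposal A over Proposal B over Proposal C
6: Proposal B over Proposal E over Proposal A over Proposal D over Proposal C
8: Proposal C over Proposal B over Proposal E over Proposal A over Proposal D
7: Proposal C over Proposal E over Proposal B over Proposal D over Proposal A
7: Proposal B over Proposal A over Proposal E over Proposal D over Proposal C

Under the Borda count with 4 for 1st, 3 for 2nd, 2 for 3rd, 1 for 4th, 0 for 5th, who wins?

Proposal A: 9×4 + 9×2 + 7×2 + 6×2 + 8×1 + 7×0 + 7×3 = 109
Proposal B: 9×1 + 9×0 + 7×1 + 6×4 + 8×3 + 7×2 + 7×4 = 106
Proposal C: 9×0 + 9×1 + 7×0 + 6×0 + 8×4 + 7×4 + 7×0 = 69
Proposal D: 9×2 + 9×4 + 7×4 + 6×1 + 8×0 + 7×1 + 7×1 = 102
Proposal E: 9×3 + 9×3 + 7×3 + 6×3 + 8×2 + 7×3 + 7×2 = 144

Proposal E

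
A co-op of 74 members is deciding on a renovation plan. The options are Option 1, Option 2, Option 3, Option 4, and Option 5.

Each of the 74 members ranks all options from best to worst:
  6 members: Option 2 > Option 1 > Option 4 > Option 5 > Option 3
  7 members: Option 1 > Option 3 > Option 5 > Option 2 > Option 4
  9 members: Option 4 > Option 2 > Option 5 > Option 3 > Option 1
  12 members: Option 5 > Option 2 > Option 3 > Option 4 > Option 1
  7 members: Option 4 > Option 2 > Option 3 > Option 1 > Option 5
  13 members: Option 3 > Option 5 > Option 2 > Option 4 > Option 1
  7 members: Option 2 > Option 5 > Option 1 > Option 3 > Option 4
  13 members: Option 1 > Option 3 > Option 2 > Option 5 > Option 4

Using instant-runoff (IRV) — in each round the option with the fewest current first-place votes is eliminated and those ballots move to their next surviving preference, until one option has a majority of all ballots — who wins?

Round 1: Option 1 20, Option 2 13, Option 3 13, Option 4 16, Option 5 12. Option 5 eliminated.
Round 2: Option 1 20, Option 2 25, Option 3 13, Option 4 16. Option 3 eliminated.
Round 3: Option 1 20, Option 2 38, Option 4 16. Option 2 has a majority (≥38).

Option 2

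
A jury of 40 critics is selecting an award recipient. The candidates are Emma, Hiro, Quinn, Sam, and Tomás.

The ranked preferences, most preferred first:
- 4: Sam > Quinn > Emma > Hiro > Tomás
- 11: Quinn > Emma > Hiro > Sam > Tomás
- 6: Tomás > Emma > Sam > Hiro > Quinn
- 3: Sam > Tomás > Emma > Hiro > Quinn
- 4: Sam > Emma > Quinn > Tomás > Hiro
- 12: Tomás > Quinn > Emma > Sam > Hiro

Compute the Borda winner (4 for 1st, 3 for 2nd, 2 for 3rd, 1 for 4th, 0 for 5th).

Emma: 4×2 + 11×3 + 6×3 + 3×2 + 4×3 + 12×2 = 101
Hiro: 4×1 + 11×2 + 6×1 + 3×1 + 4×0 + 12×0 = 35
Quinn: 4×3 + 11×4 + 6×0 + 3×0 + 4×2 + 12×3 = 100
Sam: 4×4 + 11×1 + 6×2 + 3×4 + 4×4 + 12×1 = 79
Tomás: 4×0 + 11×0 + 6×4 + 3×3 + 4×1 + 12×4 = 85

Emma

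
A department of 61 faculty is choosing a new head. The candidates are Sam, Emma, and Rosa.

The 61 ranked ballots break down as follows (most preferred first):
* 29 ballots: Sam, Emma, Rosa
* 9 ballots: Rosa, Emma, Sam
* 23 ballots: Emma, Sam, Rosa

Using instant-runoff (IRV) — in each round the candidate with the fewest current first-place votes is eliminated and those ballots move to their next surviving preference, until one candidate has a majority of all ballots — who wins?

Emma

Round 1: Sam 29, Emma 23, Rosa 9. Rosa eliminated.
Round 2: Sam 29, Emma 32. Emma has a majority (≥31).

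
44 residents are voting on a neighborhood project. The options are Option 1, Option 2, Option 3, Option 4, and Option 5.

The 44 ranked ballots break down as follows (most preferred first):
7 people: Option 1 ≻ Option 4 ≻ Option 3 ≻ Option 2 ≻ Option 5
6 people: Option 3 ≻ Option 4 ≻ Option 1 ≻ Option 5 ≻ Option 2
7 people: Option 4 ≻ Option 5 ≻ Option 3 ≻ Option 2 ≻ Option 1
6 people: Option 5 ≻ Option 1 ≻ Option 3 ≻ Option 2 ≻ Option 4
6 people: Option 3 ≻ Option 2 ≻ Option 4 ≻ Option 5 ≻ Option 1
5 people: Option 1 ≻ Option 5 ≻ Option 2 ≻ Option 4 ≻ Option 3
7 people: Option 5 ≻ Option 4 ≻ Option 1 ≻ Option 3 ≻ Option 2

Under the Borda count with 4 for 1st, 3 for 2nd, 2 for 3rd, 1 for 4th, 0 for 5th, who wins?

Option 4

Option 1: 7×4 + 6×2 + 7×0 + 6×3 + 6×0 + 5×4 + 7×2 = 92
Option 2: 7×1 + 6×0 + 7×1 + 6×1 + 6×3 + 5×2 + 7×0 = 48
Option 3: 7×2 + 6×4 + 7×2 + 6×2 + 6×4 + 5×0 + 7×1 = 95
Option 4: 7×3 + 6×3 + 7×4 + 6×0 + 6×2 + 5×1 + 7×3 = 105
Option 5: 7×0 + 6×1 + 7×3 + 6×4 + 6×1 + 5×3 + 7×4 = 100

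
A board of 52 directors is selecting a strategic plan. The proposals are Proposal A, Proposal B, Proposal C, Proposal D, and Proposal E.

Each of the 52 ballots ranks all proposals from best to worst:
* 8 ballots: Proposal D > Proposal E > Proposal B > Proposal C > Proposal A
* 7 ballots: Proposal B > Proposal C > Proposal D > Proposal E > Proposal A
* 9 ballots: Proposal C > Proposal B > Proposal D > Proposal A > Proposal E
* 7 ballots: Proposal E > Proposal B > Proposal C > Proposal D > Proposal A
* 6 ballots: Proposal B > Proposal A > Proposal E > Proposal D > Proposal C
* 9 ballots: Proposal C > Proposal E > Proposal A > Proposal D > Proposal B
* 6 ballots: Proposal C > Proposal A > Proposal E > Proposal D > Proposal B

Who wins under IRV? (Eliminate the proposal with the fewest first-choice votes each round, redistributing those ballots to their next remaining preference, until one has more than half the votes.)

Proposal B

Round 1: Proposal A 0, Proposal B 13, Proposal C 24, Proposal D 8, Proposal E 7. Proposal A eliminated.
Round 2: Proposal B 13, Proposal C 24, Proposal D 8, Proposal E 7. Proposal E eliminated.
Round 3: Proposal B 20, Proposal C 24, Proposal D 8. Proposal D eliminated.
Round 4: Proposal B 28, Proposal C 24. Proposal B has a majority (≥27).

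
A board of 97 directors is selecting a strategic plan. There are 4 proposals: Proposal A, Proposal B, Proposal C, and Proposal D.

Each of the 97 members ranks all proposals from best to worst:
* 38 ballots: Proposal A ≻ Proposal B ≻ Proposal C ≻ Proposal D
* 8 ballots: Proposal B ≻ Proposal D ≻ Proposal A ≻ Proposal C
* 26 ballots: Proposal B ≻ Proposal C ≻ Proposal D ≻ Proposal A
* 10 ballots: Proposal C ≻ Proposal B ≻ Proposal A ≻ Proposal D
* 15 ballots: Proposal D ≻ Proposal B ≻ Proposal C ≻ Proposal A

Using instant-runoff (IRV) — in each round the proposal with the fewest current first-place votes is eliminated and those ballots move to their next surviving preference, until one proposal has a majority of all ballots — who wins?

Round 1: Proposal A 38, Proposal B 34, Proposal C 10, Proposal D 15. Proposal C eliminated.
Round 2: Proposal A 38, Proposal B 44, Proposal D 15. Proposal D eliminated.
Round 3: Proposal A 38, Proposal B 59. Proposal B has a majority (≥49).

Proposal B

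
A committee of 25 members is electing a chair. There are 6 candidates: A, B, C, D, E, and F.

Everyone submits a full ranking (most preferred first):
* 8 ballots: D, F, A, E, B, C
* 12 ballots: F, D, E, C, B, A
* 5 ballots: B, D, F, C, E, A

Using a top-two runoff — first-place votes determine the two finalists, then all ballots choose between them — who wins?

D

Round 1 first-place votes: A 0, B 5, C 0, D 8, E 0, F 12. F and D advance.
Runoff: F is ranked above D on 12 ballots, D above F on 13.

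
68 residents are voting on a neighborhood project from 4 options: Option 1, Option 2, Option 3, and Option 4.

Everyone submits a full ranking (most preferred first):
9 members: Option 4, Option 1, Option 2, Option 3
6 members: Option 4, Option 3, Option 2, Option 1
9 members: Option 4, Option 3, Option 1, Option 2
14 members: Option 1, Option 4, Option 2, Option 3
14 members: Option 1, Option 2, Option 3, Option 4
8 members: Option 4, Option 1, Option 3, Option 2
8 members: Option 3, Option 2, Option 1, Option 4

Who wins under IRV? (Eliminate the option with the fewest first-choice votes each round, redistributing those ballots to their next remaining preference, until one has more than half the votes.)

Option 1

Round 1: Option 1 28, Option 2 0, Option 3 8, Option 4 32. Option 2 eliminated.
Round 2: Option 1 28, Option 3 8, Option 4 32. Option 3 eliminated.
Round 3: Option 1 36, Option 4 32. Option 1 has a majority (≥35).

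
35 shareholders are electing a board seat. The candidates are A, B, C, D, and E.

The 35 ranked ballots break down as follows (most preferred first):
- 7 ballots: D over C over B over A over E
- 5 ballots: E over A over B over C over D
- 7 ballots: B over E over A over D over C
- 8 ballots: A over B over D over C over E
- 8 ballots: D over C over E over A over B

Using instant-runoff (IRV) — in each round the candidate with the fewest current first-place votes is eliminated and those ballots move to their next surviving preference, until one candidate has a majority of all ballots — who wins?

A

Round 1: A 8, B 7, C 0, D 15, E 5. C eliminated.
Round 2: A 8, B 7, D 15, E 5. E eliminated.
Round 3: A 13, B 7, D 15. B eliminated.
Round 4: A 20, D 15. A has a majority (≥18).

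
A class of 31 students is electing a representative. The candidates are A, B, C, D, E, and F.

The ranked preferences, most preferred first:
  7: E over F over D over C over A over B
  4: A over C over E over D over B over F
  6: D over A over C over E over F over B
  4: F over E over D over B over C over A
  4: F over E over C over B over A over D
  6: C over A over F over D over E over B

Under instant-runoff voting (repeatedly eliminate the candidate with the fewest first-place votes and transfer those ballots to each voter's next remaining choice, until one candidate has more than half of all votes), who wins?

C

Round 1: A 4, B 0, C 6, D 6, E 7, F 8. B eliminated.
Round 2: A 4, C 6, D 6, E 7, F 8. A eliminated.
Round 3: C 10, D 6, E 7, F 8. D eliminated.
Round 4: C 16, E 7, F 8. C has a majority (≥16).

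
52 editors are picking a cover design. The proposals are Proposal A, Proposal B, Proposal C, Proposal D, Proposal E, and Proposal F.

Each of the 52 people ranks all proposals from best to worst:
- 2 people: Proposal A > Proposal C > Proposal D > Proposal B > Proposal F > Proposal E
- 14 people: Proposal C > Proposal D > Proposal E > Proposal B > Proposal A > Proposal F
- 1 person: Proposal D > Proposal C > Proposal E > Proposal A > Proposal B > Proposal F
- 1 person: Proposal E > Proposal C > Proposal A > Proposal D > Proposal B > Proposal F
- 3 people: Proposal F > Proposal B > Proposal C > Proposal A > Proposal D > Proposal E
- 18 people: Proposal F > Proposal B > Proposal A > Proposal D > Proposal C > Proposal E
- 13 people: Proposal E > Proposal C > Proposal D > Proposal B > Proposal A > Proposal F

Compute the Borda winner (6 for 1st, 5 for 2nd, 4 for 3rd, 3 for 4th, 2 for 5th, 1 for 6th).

Proposal A: 2×6 + 14×2 + 1×3 + 1×4 + 3×3 + 18×4 + 13×2 = 154
Proposal B: 2×3 + 14×3 + 1×2 + 1×2 + 3×5 + 18×5 + 13×3 = 196
Proposal C: 2×5 + 14×6 + 1×5 + 1×5 + 3×4 + 18×2 + 13×5 = 217
Proposal D: 2×4 + 14×5 + 1×6 + 1×3 + 3×2 + 18×3 + 13×4 = 199
Proposal E: 2×1 + 14×4 + 1×4 + 1×6 + 3×1 + 18×1 + 13×6 = 167
Proposal F: 2×2 + 14×1 + 1×1 + 1×1 + 3×6 + 18×6 + 13×1 = 159

Proposal C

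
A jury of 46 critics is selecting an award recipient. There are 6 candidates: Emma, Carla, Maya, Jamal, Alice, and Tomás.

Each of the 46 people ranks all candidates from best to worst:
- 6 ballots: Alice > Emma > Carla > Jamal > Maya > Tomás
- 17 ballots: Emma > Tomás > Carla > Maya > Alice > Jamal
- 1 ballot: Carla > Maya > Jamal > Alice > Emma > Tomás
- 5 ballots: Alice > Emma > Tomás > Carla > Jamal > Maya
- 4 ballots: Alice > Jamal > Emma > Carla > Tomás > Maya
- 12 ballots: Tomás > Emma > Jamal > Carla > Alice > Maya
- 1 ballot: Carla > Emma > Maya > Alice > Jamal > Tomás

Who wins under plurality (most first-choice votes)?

Emma

First-place votes: Emma 17, Carla 2, Maya 0, Jamal 0, Alice 15, Tomás 12.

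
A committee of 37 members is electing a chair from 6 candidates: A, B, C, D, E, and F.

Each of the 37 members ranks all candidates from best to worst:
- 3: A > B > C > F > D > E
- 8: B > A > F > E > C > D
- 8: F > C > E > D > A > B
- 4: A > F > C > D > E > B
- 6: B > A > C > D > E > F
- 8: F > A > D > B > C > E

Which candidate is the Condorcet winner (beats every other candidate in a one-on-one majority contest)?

A

A vs B: 23–14
A vs C: 29–8
A vs D: 29–8
A vs E: 29–8
A vs F: 21–16
A beats every other candidate.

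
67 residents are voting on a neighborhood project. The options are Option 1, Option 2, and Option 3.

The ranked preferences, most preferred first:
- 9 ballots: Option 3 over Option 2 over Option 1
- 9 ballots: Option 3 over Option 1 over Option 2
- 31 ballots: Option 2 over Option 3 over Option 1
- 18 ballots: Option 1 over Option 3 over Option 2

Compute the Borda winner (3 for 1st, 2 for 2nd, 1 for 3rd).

Option 1: 9×1 + 9×2 + 31×1 + 18×3 = 112
Option 2: 9×2 + 9×1 + 31×3 + 18×1 = 138
Option 3: 9×3 + 9×3 + 31×2 + 18×2 = 152

Option 3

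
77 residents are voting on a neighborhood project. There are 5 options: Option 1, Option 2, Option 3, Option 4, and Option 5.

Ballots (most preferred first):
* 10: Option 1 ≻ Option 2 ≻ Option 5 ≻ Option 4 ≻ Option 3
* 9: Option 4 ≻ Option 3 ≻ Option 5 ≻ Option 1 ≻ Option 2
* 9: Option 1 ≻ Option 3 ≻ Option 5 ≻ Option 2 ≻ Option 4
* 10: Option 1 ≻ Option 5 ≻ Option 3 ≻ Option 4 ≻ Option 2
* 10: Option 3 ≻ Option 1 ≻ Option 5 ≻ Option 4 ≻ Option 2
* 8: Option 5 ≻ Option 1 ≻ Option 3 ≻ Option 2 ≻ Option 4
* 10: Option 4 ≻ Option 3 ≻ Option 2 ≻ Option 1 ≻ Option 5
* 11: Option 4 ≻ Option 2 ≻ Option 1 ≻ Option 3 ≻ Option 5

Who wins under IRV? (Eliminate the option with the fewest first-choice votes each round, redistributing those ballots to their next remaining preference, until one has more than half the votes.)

Round 1: Option 1 29, Option 2 0, Option 3 10, Option 4 30, Option 5 8. Option 2 eliminated.
Round 2: Option 1 29, Option 3 10, Option 4 30, Option 5 8. Option 5 eliminated.
Round 3: Option 1 37, Option 3 10, Option 4 30. Option 3 eliminated.
Round 4: Option 1 47, Option 4 30. Option 1 has a majority (≥39).

Option 1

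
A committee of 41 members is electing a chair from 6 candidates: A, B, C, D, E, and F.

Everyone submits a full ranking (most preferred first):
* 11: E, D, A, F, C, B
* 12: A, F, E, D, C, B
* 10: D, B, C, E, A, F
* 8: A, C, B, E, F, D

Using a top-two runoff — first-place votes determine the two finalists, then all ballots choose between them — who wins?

E

Round 1 first-place votes: A 20, B 0, C 0, D 10, E 11, F 0. A and E advance.
Runoff: A is ranked above E on 20 ballots, E above A on 21.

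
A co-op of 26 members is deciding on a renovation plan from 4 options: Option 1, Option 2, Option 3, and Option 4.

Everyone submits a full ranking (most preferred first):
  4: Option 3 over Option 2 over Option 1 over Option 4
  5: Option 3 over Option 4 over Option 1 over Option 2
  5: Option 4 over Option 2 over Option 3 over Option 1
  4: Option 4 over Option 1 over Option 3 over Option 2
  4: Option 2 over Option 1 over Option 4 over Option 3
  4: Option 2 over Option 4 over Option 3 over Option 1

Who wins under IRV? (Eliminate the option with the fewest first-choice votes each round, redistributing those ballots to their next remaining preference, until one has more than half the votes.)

Option 4

Round 1: Option 1 0, Option 2 8, Option 3 9, Option 4 9. Option 1 eliminated.
Round 2: Option 2 8, Option 3 9, Option 4 9. Option 2 eliminated.
Round 3: Option 3 9, Option 4 17. Option 4 has a majority (≥14).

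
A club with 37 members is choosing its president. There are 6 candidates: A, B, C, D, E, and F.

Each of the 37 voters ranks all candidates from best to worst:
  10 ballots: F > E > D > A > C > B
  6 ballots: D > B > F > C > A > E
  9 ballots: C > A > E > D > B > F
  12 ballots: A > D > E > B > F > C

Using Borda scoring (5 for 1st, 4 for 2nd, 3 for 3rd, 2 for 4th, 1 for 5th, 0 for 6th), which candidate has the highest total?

A: 10×2 + 6×1 + 9×4 + 12×5 = 122
B: 10×0 + 6×4 + 9×1 + 12×2 = 57
C: 10×1 + 6×2 + 9×5 + 12×0 = 67
D: 10×3 + 6×5 + 9×2 + 12×4 = 126
E: 10×4 + 6×0 + 9×3 + 12×3 = 103
F: 10×5 + 6×3 + 9×0 + 12×1 = 80

D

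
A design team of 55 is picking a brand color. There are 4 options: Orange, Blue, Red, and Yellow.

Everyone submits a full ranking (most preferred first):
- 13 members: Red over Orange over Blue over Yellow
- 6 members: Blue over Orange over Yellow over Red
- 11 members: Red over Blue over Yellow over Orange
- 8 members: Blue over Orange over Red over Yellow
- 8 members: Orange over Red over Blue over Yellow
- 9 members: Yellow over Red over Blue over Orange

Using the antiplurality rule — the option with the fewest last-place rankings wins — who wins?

Blue

Last-place votes: Orange 20, Blue 0, Red 6, Yellow 29.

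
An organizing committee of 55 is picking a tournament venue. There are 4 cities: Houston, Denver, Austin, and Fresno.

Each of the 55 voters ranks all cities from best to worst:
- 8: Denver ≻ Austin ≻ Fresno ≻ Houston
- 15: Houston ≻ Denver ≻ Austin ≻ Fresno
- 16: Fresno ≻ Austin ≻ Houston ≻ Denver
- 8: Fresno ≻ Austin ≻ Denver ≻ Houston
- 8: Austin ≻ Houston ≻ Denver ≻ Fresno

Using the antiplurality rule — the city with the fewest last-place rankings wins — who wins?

Last-place votes: Houston 16, Denver 16, Austin 0, Fresno 23.

Austin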